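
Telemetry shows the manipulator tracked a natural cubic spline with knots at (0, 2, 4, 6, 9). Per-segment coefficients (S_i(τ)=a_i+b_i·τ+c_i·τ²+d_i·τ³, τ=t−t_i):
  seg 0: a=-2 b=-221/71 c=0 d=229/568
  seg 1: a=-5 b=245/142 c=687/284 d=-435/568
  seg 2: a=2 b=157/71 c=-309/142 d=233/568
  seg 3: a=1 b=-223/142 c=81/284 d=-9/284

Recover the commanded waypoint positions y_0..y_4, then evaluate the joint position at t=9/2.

y_0 = S_0(0) = a_0 = -2
y_1 = S_1(0) = a_1 = -5
y_2 = S_2(0) = a_2 = 2
y_3 = S_3(0) = a_3 = 1
y_4 = S_3(3) = -2
t_q=9/2 is in segment 2 (τ=1/2); S_2(τ)=11873/4544

y_0=-2 y_1=-5 y_2=2 y_3=1 y_4=-2
S(9/2) = 11873/4544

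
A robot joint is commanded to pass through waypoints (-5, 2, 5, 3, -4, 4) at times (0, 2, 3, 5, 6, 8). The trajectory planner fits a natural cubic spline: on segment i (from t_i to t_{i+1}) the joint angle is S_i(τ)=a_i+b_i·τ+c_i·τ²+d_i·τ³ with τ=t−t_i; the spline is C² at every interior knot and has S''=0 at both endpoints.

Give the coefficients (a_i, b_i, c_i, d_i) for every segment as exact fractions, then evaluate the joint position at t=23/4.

  seg 0: a=-5 b=165/46 c=0 d=-1/46
  seg 1: a=2 b=153/46 c=-3/23 d=-9/46
  seg 2: a=5 b=57/23 c=-33/46 d=-47/92
  seg 3: a=3 b=-150/23 c=-87/23 d=76/23
  seg 4: a=-4 b=-96/23 c=141/23 d=-47/46
S(23/4) = -21/8

Δ: Δ0=7/2, Δ1=3, Δ2=-1, Δ3=-7, Δ4=4
row 1: diag=6, rhs=-3; c'=1/6, d'=-1/2
row 2: denom=6−1·1/6=35/6; d'=(-24−1·-1/2)/(35/6)=-141/35
row 3: denom=6−2·12/35=186/35; d'=(-36−2·-141/35)/(186/35)=-163/31
row 4: denom=6−1·35/186=1081/186; d'=(66−1·-163/31)/(1081/186)=282/23
back: M4=282/23
back: M3=-163/31−35/186·282/23=-174/23
back: M2=-141/35−12/35·-174/23=-33/23
back: M1=-1/2−1/6·-33/23=-6/23
M: M0=0, M1=-6/23, M2=-33/23, M3=-174/23, M4=282/23, M5=0
seg 0: a=-5, c=M0/2=0, d=(M1−M0)/(6·2)=-1/46, b=Δ0−h0·(2M0+M1)/6=165/46
seg 1: a=2, c=M1/2=-3/23, d=(M2−M1)/(6·1)=-9/46, b=Δ1−h1·(2M1+M2)/6=153/46
seg 2: a=5, c=M2/2=-33/46, d=(M3−M2)/(6·2)=-47/92, b=Δ2−h2·(2M2+M3)/6=57/23
seg 3: a=3, c=M3/2=-87/23, d=(M4−M3)/(6·1)=76/23, b=Δ3−h3·(2M3+M4)/6=-150/23
seg 4: a=-4, c=M4/2=141/23, d=(M5−M4)/(6·2)=-47/46, b=Δ4−h4·(2M4+M5)/6=-96/23
t_q=23/4 → seg 3, τ=3/4; S=3+-150/23·τ+-87/23·τ²+76/23·τ³=-21/8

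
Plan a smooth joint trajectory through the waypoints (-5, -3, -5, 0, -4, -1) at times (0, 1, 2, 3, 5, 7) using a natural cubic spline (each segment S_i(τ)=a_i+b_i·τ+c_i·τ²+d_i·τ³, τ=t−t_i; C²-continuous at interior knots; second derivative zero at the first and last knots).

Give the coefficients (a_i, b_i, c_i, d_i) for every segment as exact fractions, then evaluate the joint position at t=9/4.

Δ: Δ0=2, Δ1=-2, Δ2=5, Δ3=-2, Δ4=3/2
row 1: diag=4, rhs=-24; c'=1/4, d'=-6
row 2: denom=4−1·1/4=15/4; d'=(42−1·-6)/(15/4)=64/5
row 3: denom=6−1·4/15=86/15; d'=(-42−1·64/5)/(86/15)=-411/43
row 4: denom=8−2·15/43=314/43; d'=(21−2·-411/43)/(314/43)=1725/314
back: M4=1725/314
back: M3=-411/43−15/43·1725/314=-3603/314
back: M2=64/5−4/15·-3603/314=2490/157
back: M1=-6−1/4·2490/157=-3129/314
M: M0=0, M1=-3129/314, M2=2490/157, M3=-3603/314, M4=1725/314, M5=0
seg 0: a=-5, c=M0/2=0, d=(M1−M0)/(6·1)=-1043/628, b=Δ0−h0·(2M0+M1)/6=2299/628
seg 1: a=-3, c=M1/2=-3129/628, d=(M2−M1)/(6·1)=2703/628, b=Δ1−h1·(2M1+M2)/6=-415/314
seg 2: a=-5, c=M2/2=1245/157, d=(M3−M2)/(6·1)=-2861/628, b=Δ2−h2·(2M2+M3)/6=1021/628
seg 3: a=0, c=M3/2=-3603/628, d=(M4−M3)/(6·2)=222/157, b=Δ3−h3·(2M3+M4)/6=1199/314
seg 4: a=-4, c=M4/2=1725/628, d=(M5−M4)/(6·2)=-575/1256, b=Δ4−h4·(2M4+M5)/6=-679/314
t_q=9/4 → seg 2, τ=1/4; S=-5+1021/628·τ+1245/157·τ²+-2861/628·τ³=-167565/40192

  seg 0: a=-5 b=2299/628 c=0 d=-1043/628
  seg 1: a=-3 b=-415/314 c=-3129/628 d=2703/628
  seg 2: a=-5 b=1021/628 c=1245/157 d=-2861/628
  seg 3: a=0 b=1199/314 c=-3603/628 d=222/157
  seg 4: a=-4 b=-679/314 c=1725/628 d=-575/1256
S(9/4) = -167565/40192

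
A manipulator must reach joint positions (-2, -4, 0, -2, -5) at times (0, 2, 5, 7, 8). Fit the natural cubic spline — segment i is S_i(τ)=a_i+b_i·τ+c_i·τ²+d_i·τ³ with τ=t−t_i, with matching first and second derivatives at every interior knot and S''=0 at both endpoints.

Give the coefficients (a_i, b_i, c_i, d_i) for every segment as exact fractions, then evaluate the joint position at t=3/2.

  seg 0: a=-2 b=-1241/759 c=0 d=241/1518
  seg 1: a=-4 b=205/759 c=241/253 d=-454/2277
  seg 2: a=0 b=457/759 c=-213/253 d=31/1518
  seg 3: a=-2 b=-1913/759 c=-182/253 d=182/759
S(3/2) = -15855/4048

Δ: Δ0=-1, Δ1=4/3, Δ2=-1, Δ3=-3
row 1: diag=10, rhs=14; c'=3/10, d'=7/5
row 2: denom=10−3·3/10=91/10; d'=(-14−3·7/5)/(91/10)=-2
row 3: denom=6−2·20/91=506/91; d'=(-12−2·-2)/(506/91)=-364/253
back: M3=-364/253
back: M2=-2−20/91·-364/253=-426/253
back: M1=7/5−3/10·-426/253=482/253
M: M0=0, M1=482/253, M2=-426/253, M3=-364/253, M4=0
seg 0: a=-2, c=M0/2=0, d=(M1−M0)/(6·2)=241/1518, b=Δ0−h0·(2M0+M1)/6=-1241/759
seg 1: a=-4, c=M1/2=241/253, d=(M2−M1)/(6·3)=-454/2277, b=Δ1−h1·(2M1+M2)/6=205/759
seg 2: a=0, c=M2/2=-213/253, d=(M3−M2)/(6·2)=31/1518, b=Δ2−h2·(2M2+M3)/6=457/759
seg 3: a=-2, c=M3/2=-182/253, d=(M4−M3)/(6·1)=182/759, b=Δ3−h3·(2M3+M4)/6=-1913/759
t_q=3/2 → seg 0, τ=3/2; S=-2+-1241/759·τ+0·τ²+241/1518·τ³=-15855/4048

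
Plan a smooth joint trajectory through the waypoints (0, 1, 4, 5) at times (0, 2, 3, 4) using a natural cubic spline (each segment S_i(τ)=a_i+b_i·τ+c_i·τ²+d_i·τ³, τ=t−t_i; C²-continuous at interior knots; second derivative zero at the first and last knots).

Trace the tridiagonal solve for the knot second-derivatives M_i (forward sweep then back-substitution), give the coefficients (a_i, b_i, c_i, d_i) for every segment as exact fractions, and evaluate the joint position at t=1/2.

  seg 0: a=0 b=-25/46 c=0 d=6/23
  seg 1: a=1 b=119/46 c=36/23 d=-53/46
  seg 2: a=4 b=52/23 c=-87/46 d=29/46
S(1/2) = -11/46

Δ: Δ0=1/2, Δ1=3, Δ2=1
row 1: diag=6, rhs=15; c'=1/6, d'=5/2
row 2: denom=4−1·1/6=23/6; d'=(-12−1·5/2)/(23/6)=-87/23
back: M2=-87/23
back: M1=5/2−1/6·-87/23=72/23
M: M0=0, M1=72/23, M2=-87/23, M3=0
seg 0: a=0, c=M0/2=0, d=(M1−M0)/(6·2)=6/23, b=Δ0−h0·(2M0+M1)/6=-25/46
seg 1: a=1, c=M1/2=36/23, d=(M2−M1)/(6·1)=-53/46, b=Δ1−h1·(2M1+M2)/6=119/46
seg 2: a=4, c=M2/2=-87/46, d=(M3−M2)/(6·1)=29/46, b=Δ2−h2·(2M2+M3)/6=52/23
t_q=1/2 → seg 0, τ=1/2; S=0+-25/46·τ+0·τ²+6/23·τ³=-11/46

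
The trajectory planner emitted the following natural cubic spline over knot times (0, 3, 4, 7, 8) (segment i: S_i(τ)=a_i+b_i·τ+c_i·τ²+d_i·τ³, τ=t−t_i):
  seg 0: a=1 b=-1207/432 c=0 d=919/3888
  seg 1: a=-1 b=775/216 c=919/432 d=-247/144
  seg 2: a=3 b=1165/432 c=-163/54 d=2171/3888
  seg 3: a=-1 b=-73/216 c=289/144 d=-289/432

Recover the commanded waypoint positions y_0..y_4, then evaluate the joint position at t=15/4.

y_0=1 y_1=-1 y_2=3 y_3=-1 y_4=0
S(15/4) = 19943/9216

y_0 = S_0(0) = a_0 = 1
y_1 = S_1(0) = a_1 = -1
y_2 = S_2(0) = a_2 = 3
y_3 = S_3(0) = a_3 = -1
y_4 = S_3(1) = 0
t_q=15/4 is in segment 1 (τ=3/4); S_1(τ)=19943/9216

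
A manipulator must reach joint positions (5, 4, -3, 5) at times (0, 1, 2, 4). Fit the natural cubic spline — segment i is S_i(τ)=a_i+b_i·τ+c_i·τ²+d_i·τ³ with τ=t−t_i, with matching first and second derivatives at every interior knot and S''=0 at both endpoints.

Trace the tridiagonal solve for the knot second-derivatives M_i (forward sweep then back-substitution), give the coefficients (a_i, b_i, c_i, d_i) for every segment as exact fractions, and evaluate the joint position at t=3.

  seg 0: a=5 b=24/23 c=0 d=-47/23
  seg 1: a=4 b=-117/23 c=-141/23 d=97/23
  seg 2: a=-3 b=-108/23 c=150/23 d=-25/23
S(3) = -52/23

Δ: Δ0=-1, Δ1=-7, Δ2=4
row 1: diag=4, rhs=-36; c'=1/4, d'=-9
row 2: denom=6−1·1/4=23/4; d'=(66−1·-9)/(23/4)=300/23
back: M2=300/23
back: M1=-9−1/4·300/23=-282/23
M: M0=0, M1=-282/23, M2=300/23, M3=0
seg 0: a=5, c=M0/2=0, d=(M1−M0)/(6·1)=-47/23, b=Δ0−h0·(2M0+M1)/6=24/23
seg 1: a=4, c=M1/2=-141/23, d=(M2−M1)/(6·1)=97/23, b=Δ1−h1·(2M1+M2)/6=-117/23
seg 2: a=-3, c=M2/2=150/23, d=(M3−M2)/(6·2)=-25/23, b=Δ2−h2·(2M2+M3)/6=-108/23
t_q=3 → seg 2, τ=1; S=-3+-108/23·τ+150/23·τ²+-25/23·τ³=-52/23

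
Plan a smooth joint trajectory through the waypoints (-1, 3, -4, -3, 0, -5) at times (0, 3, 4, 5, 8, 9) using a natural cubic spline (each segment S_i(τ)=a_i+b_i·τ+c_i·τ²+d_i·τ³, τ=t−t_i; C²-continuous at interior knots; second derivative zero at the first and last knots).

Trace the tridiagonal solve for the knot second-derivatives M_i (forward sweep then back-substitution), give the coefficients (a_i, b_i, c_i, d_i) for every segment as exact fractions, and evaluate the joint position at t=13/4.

Δ: Δ0=4/3, Δ1=-7, Δ2=1, Δ3=1, Δ4=-5
row 1: diag=8, rhs=-50; c'=1/8, d'=-25/4
row 2: denom=4−1·1/8=31/8; d'=(48−1·-25/4)/(31/8)=14
row 3: denom=8−1·8/31=240/31; d'=(0−1·14)/(240/31)=-217/120
row 4: denom=8−3·31/80=547/80; d'=(-36−3·-217/120)/(547/80)=-2446/547
back: M4=-2446/547
back: M3=-217/120−31/80·-2446/547=-124/1641
back: M2=14−8/31·-124/1641=23006/1641
back: M1=-25/4−1/8·23006/1641=-13132/1641
M: M0=0, M1=-13132/1641, M2=23006/1641, M3=-124/1641, M4=-2446/547, M5=0
seg 0: a=-1, c=M0/2=0, d=(M1−M0)/(6·3)=-6566/14769, b=Δ0−h0·(2M0+M1)/6=2918/547
seg 1: a=3, c=M1/2=-6566/1641, d=(M2−M1)/(6·1)=6023/1641, b=Δ1−h1·(2M1+M2)/6=-3648/547
seg 2: a=-4, c=M2/2=11503/1641, d=(M3−M2)/(6·1)=-1285/547, b=Δ2−h2·(2M2+M3)/6=-6007/1641
seg 3: a=-3, c=M3/2=-62/1641, d=(M4−M3)/(6·3)=-3607/14769, b=Δ3−h3·(2M3+M4)/6=5434/1641
seg 4: a=0, c=M4/2=-1223/547, d=(M5−M4)/(6·1)=1223/1641, b=Δ4−h4·(2M4+M5)/6=-5759/1641
t_q=13/4 → seg 1, τ=1/4; S=3+-3648/547·τ+-6566/1641·τ²+6023/1641·τ³=39909/35008

  seg 0: a=-1 b=2918/547 c=0 d=-6566/14769
  seg 1: a=3 b=-3648/547 c=-6566/1641 d=6023/1641
  seg 2: a=-4 b=-6007/1641 c=11503/1641 d=-1285/547
  seg 3: a=-3 b=5434/1641 c=-62/1641 d=-3607/14769
  seg 4: a=0 b=-5759/1641 c=-1223/547 d=1223/1641
S(13/4) = 39909/35008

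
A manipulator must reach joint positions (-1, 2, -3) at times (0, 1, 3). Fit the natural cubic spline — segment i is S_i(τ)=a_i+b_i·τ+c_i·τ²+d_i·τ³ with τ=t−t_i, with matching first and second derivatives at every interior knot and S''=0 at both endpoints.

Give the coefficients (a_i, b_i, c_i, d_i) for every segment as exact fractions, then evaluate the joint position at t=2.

Δ: Δ0=3, Δ1=-5/2
row 1: diag=6, rhs=-33; c'=1/3, d'=-11/2
back: M1=-11/2
M: M0=0, M1=-11/2, M2=0
seg 0: a=-1, c=M0/2=0, d=(M1−M0)/(6·1)=-11/12, b=Δ0−h0·(2M0+M1)/6=47/12
seg 1: a=2, c=M1/2=-11/4, d=(M2−M1)/(6·2)=11/24, b=Δ1−h1·(2M1+M2)/6=7/6
t_q=2 → seg 1, τ=1; S=2+7/6·τ+-11/4·τ²+11/24·τ³=7/8

  seg 0: a=-1 b=47/12 c=0 d=-11/12
  seg 1: a=2 b=7/6 c=-11/4 d=11/24
S(2) = 7/8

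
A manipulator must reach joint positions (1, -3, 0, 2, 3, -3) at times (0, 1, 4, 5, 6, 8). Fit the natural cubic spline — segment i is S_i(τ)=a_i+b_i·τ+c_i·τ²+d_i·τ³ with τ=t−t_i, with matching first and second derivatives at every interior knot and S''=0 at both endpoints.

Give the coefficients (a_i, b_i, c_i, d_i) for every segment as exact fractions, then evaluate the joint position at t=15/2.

Δ: Δ0=-4, Δ1=1, Δ2=2, Δ3=1, Δ4=-3
row 1: diag=8, rhs=30; c'=3/8, d'=15/4
row 2: denom=8−3·3/8=55/8; d'=(6−3·15/4)/(55/8)=-42/55
row 3: denom=4−1·8/55=212/55; d'=(-6−1·-42/55)/(212/55)=-72/53
row 4: denom=6−1·55/212=1217/212; d'=(-24−1·-72/53)/(1217/212)=-4800/1217
back: M4=-4800/1217
back: M3=-72/53−55/212·-4800/1217=-408/1217
back: M2=-42/55−8/55·-408/1217=-870/1217
back: M1=15/4−3/8·-870/1217=4890/1217
M: M0=0, M1=4890/1217, M2=-870/1217, M3=-408/1217, M4=-4800/1217, M5=0
seg 0: a=1, c=M0/2=0, d=(M1−M0)/(6·1)=815/1217, b=Δ0−h0·(2M0+M1)/6=-5683/1217
seg 1: a=-3, c=M1/2=2445/1217, d=(M2−M1)/(6·3)=-320/1217, b=Δ1−h1·(2M1+M2)/6=-3238/1217
seg 2: a=0, c=M2/2=-435/1217, d=(M3−M2)/(6·1)=77/1217, b=Δ2−h2·(2M2+M3)/6=2792/1217
seg 3: a=2, c=M3/2=-204/1217, d=(M4−M3)/(6·1)=-732/1217, b=Δ3−h3·(2M3+M4)/6=2153/1217
seg 4: a=3, c=M4/2=-2400/1217, d=(M5−M4)/(6·2)=400/1217, b=Δ4−h4·(2M4+M5)/6=-451/1217
t_q=15/2 → seg 4, τ=3/2; S=3+-451/1217·τ+-2400/1217·τ²+400/1217·τ³=-2151/2434

  seg 0: a=1 b=-5683/1217 c=0 d=815/1217
  seg 1: a=-3 b=-3238/1217 c=2445/1217 d=-320/1217
  seg 2: a=0 b=2792/1217 c=-435/1217 d=77/1217
  seg 3: a=2 b=2153/1217 c=-204/1217 d=-732/1217
  seg 4: a=3 b=-451/1217 c=-2400/1217 d=400/1217
S(15/2) = -2151/2434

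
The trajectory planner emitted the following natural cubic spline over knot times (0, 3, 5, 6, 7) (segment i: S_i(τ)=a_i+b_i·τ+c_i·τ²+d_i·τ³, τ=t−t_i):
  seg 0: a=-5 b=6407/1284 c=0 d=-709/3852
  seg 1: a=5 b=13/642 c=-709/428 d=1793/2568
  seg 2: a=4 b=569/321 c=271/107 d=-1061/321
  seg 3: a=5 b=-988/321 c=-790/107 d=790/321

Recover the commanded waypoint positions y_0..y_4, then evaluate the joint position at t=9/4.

y_0=-5 y_1=5 y_2=4 y_3=5 y_4=-3
S(9/4) = 113147/27392

y_0 = S_0(0) = a_0 = -5
y_1 = S_1(0) = a_1 = 5
y_2 = S_2(0) = a_2 = 4
y_3 = S_3(0) = a_3 = 5
y_4 = S_3(1) = -3
t_q=9/4 is in segment 0 (τ=9/4); S_0(τ)=113147/27392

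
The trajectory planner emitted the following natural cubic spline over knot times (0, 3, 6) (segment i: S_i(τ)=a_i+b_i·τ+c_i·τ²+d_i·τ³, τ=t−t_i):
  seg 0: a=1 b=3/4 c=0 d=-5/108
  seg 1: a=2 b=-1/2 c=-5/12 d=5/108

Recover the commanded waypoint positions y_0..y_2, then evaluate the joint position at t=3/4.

y_0=1 y_1=2 y_2=-2
S(3/4) = 395/256

y_0 = S_0(0) = a_0 = 1
y_1 = S_1(0) = a_1 = 2
y_2 = S_1(3) = -2
t_q=3/4 is in segment 0 (τ=3/4); S_0(τ)=395/256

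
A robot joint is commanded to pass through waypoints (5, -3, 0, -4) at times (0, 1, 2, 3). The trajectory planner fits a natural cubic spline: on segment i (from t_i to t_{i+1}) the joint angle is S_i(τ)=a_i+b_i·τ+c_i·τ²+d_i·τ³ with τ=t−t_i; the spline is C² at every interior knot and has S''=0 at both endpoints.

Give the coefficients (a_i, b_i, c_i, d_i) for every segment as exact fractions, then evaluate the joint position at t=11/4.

  seg 0: a=5 b=-57/5 c=0 d=17/5
  seg 1: a=-3 b=-6/5 c=51/5 d=-6
  seg 2: a=0 b=6/5 c=-39/5 d=13/5
S(11/4) = -153/64

Δ: Δ0=-8, Δ1=3, Δ2=-4
row 1: diag=4, rhs=66; c'=1/4, d'=33/2
row 2: denom=4−1·1/4=15/4; d'=(-42−1·33/2)/(15/4)=-78/5
back: M2=-78/5
back: M1=33/2−1/4·-78/5=102/5
M: M0=0, M1=102/5, M2=-78/5, M3=0
seg 0: a=5, c=M0/2=0, d=(M1−M0)/(6·1)=17/5, b=Δ0−h0·(2M0+M1)/6=-57/5
seg 1: a=-3, c=M1/2=51/5, d=(M2−M1)/(6·1)=-6, b=Δ1−h1·(2M1+M2)/6=-6/5
seg 2: a=0, c=M2/2=-39/5, d=(M3−M2)/(6·1)=13/5, b=Δ2−h2·(2M2+M3)/6=6/5
t_q=11/4 → seg 2, τ=3/4; S=0+6/5·τ+-39/5·τ²+13/5·τ³=-153/64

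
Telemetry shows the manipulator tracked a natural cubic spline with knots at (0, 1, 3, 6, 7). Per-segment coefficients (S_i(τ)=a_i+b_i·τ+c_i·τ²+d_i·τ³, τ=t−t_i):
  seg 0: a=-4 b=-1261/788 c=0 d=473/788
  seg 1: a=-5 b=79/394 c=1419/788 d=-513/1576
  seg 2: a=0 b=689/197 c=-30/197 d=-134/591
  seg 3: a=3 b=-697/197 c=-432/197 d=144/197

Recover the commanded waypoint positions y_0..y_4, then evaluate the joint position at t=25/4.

y_0=-4 y_1=-5 y_2=0 y_3=3 y_4=-2
S(25/4) = 392/197

y_0 = S_0(0) = a_0 = -4
y_1 = S_1(0) = a_1 = -5
y_2 = S_2(0) = a_2 = 0
y_3 = S_3(0) = a_3 = 3
y_4 = S_3(1) = -2
t_q=25/4 is in segment 3 (τ=1/4); S_3(τ)=392/197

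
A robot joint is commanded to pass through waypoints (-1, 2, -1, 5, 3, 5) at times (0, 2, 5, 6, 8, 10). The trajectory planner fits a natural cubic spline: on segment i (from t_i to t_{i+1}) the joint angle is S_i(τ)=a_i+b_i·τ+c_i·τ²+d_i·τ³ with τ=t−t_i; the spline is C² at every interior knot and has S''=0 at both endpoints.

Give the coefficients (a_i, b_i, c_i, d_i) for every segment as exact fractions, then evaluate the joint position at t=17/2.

  seg 0: a=-1 b=4247/1522 c=0 d=-491/1522
  seg 1: a=2 b=-1645/1522 c=-1473/761 d=2987/4566
  seg 2: a=-1 b=3781/761 c=6015/1522 d=-4445/1522
  seg 3: a=5 b=6257/1522 c=-3660/761 d=6861/6088
  seg 4: a=3 b=-1220/761 c=5943/3044 d=-1981/6088
S(17/2) = 128863/48704

Δ: Δ0=3/2, Δ1=-1, Δ2=6, Δ3=-1, Δ4=1
row 1: diag=10, rhs=-15; c'=3/10, d'=-3/2
row 2: denom=8−3·3/10=71/10; d'=(42−3·-3/2)/(71/10)=465/71
row 3: denom=6−1·10/71=416/71; d'=(-42−1·465/71)/(416/71)=-3447/416
row 4: denom=8−2·71/208=761/104; d'=(12−2·-3447/416)/(761/104)=5943/1522
back: M4=5943/1522
back: M3=-3447/416−71/208·5943/1522=-7320/761
back: M2=465/71−10/71·-7320/761=6015/761
back: M1=-3/2−3/10·6015/761=-2946/761
M: M0=0, M1=-2946/761, M2=6015/761, M3=-7320/761, M4=5943/1522, M5=0
seg 0: a=-1, c=M0/2=0, d=(M1−M0)/(6·2)=-491/1522, b=Δ0−h0·(2M0+M1)/6=4247/1522
seg 1: a=2, c=M1/2=-1473/761, d=(M2−M1)/(6·3)=2987/4566, b=Δ1−h1·(2M1+M2)/6=-1645/1522
seg 2: a=-1, c=M2/2=6015/1522, d=(M3−M2)/(6·1)=-4445/1522, b=Δ2−h2·(2M2+M3)/6=3781/761
seg 3: a=5, c=M3/2=-3660/761, d=(M4−M3)/(6·2)=6861/6088, b=Δ3−h3·(2M3+M4)/6=6257/1522
seg 4: a=3, c=M4/2=5943/3044, d=(M5−M4)/(6·2)=-1981/6088, b=Δ4−h4·(2M4+M5)/6=-1220/761
t_q=17/2 → seg 4, τ=1/2; S=3+-1220/761·τ+5943/3044·τ²+-1981/6088·τ³=128863/48704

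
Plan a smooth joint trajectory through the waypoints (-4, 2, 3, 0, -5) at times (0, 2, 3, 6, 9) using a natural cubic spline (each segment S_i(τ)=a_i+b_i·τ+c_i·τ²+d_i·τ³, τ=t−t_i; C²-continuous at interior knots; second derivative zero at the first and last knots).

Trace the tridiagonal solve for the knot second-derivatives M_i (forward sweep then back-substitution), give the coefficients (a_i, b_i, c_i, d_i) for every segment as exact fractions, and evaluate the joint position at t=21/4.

Δ: Δ0=3, Δ1=1, Δ2=-1, Δ3=-5/3
row 1: diag=6, rhs=-12; c'=1/6, d'=-2
row 2: denom=8−1·1/6=47/6; d'=(-12−1·-2)/(47/6)=-60/47
row 3: denom=12−3·18/47=510/47; d'=(-4−3·-60/47)/(510/47)=-4/255
back: M3=-4/255
back: M2=-60/47−18/47·-4/255=-108/85
back: M1=-2−1/6·-108/85=-152/85
M: M0=0, M1=-152/85, M2=-108/85, M3=-4/255, M4=0
seg 0: a=-4, c=M0/2=0, d=(M1−M0)/(6·2)=-38/255, b=Δ0−h0·(2M0+M1)/6=917/255
seg 1: a=2, c=M1/2=-76/85, d=(M2−M1)/(6·1)=22/255, b=Δ1−h1·(2M1+M2)/6=461/255
seg 2: a=3, c=M2/2=-54/85, d=(M3−M2)/(6·3)=32/459, b=Δ2−h2·(2M2+M3)/6=71/255
seg 3: a=0, c=M3/2=-2/255, d=(M4−M3)/(6·3)=2/2295, b=Δ3−h3·(2M3+M4)/6=-421/255
t_q=21/4 → seg 2, τ=9/4; S=3+71/255·τ+-54/85·τ²+32/459·τ³=819/680

  seg 0: a=-4 b=917/255 c=0 d=-38/255
  seg 1: a=2 b=461/255 c=-76/85 d=22/255
  seg 2: a=3 b=71/255 c=-54/85 d=32/459
  seg 3: a=0 b=-421/255 c=-2/255 d=2/2295
S(21/4) = 819/680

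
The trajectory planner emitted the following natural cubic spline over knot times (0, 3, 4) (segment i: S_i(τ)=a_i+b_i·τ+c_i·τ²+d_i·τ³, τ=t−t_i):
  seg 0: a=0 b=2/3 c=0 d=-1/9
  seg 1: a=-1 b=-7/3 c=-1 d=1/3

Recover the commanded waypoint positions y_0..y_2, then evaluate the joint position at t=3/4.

y_0=0 y_1=-1 y_2=-4
S(3/4) = 29/64

y_0 = S_0(0) = a_0 = 0
y_1 = S_1(0) = a_1 = -1
y_2 = S_1(1) = -4
t_q=3/4 is in segment 0 (τ=3/4); S_0(τ)=29/64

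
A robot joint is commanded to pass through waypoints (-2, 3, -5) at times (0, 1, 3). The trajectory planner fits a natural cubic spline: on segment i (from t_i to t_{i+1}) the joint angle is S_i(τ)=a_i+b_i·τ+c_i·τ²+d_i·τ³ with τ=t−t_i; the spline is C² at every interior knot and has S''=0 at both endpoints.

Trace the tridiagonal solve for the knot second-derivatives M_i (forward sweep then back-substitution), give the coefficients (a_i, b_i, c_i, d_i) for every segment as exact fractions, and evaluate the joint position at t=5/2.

Δ: Δ0=5, Δ1=-4
row 1: diag=6, rhs=-54; c'=1/3, d'=-9
back: M1=-9
M: M0=0, M1=-9, M2=0
seg 0: a=-2, c=M0/2=0, d=(M1−M0)/(6·1)=-3/2, b=Δ0−h0·(2M0+M1)/6=13/2
seg 1: a=3, c=M1/2=-9/2, d=(M2−M1)/(6·2)=3/4, b=Δ1−h1·(2M1+M2)/6=2
t_q=5/2 → seg 1, τ=3/2; S=3+2·τ+-9/2·τ²+3/4·τ³=-51/32

  seg 0: a=-2 b=13/2 c=0 d=-3/2
  seg 1: a=3 b=2 c=-9/2 d=3/4
S(5/2) = -51/32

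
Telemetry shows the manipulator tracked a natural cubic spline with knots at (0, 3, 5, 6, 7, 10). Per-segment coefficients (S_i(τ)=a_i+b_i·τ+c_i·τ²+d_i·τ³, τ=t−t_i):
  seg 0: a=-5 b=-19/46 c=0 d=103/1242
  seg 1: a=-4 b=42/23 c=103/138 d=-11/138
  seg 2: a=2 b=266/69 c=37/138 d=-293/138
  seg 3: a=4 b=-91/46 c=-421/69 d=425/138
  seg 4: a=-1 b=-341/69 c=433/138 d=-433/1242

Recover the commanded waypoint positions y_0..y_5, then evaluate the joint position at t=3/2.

y_0=-5 y_1=-4 y_2=2 y_3=4 y_4=-1 y_5=3
S(3/2) = -1965/368

y_0 = S_0(0) = a_0 = -5
y_1 = S_1(0) = a_1 = -4
y_2 = S_2(0) = a_2 = 2
y_3 = S_3(0) = a_3 = 4
y_4 = S_4(0) = a_4 = -1
y_5 = S_4(3) = 3
t_q=3/2 is in segment 0 (τ=3/2); S_0(τ)=-1965/368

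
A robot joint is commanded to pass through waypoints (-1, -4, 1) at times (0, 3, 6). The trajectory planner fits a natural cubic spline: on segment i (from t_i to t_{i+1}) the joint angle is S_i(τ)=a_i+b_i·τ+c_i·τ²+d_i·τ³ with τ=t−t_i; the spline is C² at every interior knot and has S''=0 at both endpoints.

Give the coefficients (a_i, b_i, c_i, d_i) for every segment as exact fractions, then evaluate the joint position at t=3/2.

Δ: Δ0=-1, Δ1=5/3
row 1: diag=12, rhs=16; c'=1/4, d'=4/3
back: M1=4/3
M: M0=0, M1=4/3, M2=0
seg 0: a=-1, c=M0/2=0, d=(M1−M0)/(6·3)=2/27, b=Δ0−h0·(2M0+M1)/6=-5/3
seg 1: a=-4, c=M1/2=2/3, d=(M2−M1)/(6·3)=-2/27, b=Δ1−h1·(2M1+M2)/6=1/3
t_q=3/2 → seg 0, τ=3/2; S=-1+-5/3·τ+0·τ²+2/27·τ³=-13/4

  seg 0: a=-1 b=-5/3 c=0 d=2/27
  seg 1: a=-4 b=1/3 c=2/3 d=-2/27
S(3/2) = -13/4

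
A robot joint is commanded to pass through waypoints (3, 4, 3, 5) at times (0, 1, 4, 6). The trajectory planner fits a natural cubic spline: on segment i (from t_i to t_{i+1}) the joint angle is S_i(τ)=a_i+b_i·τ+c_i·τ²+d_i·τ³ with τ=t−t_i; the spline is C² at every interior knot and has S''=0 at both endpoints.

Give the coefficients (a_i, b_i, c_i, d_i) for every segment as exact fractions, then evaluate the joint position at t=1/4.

Δ: Δ0=1, Δ1=-1/3, Δ2=1
row 1: diag=8, rhs=-8; c'=3/8, d'=-1
row 2: denom=10−3·3/8=71/8; d'=(8−3·-1)/(71/8)=88/71
back: M2=88/71
back: M1=-1−3/8·88/71=-104/71
M: M0=0, M1=-104/71, M2=88/71, M3=0
seg 0: a=3, c=M0/2=0, d=(M1−M0)/(6·1)=-52/213, b=Δ0−h0·(2M0+M1)/6=265/213
seg 1: a=4, c=M1/2=-52/71, d=(M2−M1)/(6·3)=32/213, b=Δ1−h1·(2M1+M2)/6=109/213
seg 2: a=3, c=M2/2=44/71, d=(M3−M2)/(6·2)=-22/213, b=Δ2−h2·(2M2+M3)/6=37/213
t_q=1/4 → seg 0, τ=1/4; S=3+265/213·τ+0·τ²+-52/213·τ³=3757/1136

  seg 0: a=3 b=265/213 c=0 d=-52/213
  seg 1: a=4 b=109/213 c=-52/71 d=32/213
  seg 2: a=3 b=37/213 c=44/71 d=-22/213
S(1/4) = 3757/1136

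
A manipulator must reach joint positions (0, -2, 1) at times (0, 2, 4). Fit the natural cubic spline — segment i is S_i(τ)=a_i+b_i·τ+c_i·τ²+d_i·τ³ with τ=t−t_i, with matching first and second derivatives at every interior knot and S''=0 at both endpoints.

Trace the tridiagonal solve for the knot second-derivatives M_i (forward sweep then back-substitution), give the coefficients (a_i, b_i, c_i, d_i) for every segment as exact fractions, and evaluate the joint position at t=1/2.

Δ: Δ0=-1, Δ1=3/2
row 1: diag=8, rhs=15; c'=1/4, d'=15/8
back: M1=15/8
M: M0=0, M1=15/8, M2=0
seg 0: a=0, c=M0/2=0, d=(M1−M0)/(6·2)=5/32, b=Δ0−h0·(2M0+M1)/6=-13/8
seg 1: a=-2, c=M1/2=15/16, d=(M2−M1)/(6·2)=-5/32, b=Δ1−h1·(2M1+M2)/6=1/4
t_q=1/2 → seg 0, τ=1/2; S=0+-13/8·τ+0·τ²+5/32·τ³=-203/256

  seg 0: a=0 b=-13/8 c=0 d=5/32
  seg 1: a=-2 b=1/4 c=15/16 d=-5/32
S(1/2) = -203/256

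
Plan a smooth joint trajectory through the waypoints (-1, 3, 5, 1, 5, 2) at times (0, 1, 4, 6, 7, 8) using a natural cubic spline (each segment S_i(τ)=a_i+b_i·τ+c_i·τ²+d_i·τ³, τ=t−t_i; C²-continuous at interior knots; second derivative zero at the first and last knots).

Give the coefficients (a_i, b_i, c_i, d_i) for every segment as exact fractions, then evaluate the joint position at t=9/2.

Δ: Δ0=4, Δ1=2/3, Δ2=-2, Δ3=4, Δ4=-3
row 1: diag=8, rhs=-20; c'=3/8, d'=-5/2
row 2: denom=10−3·3/8=71/8; d'=(-16−3·-5/2)/(71/8)=-68/71
row 3: denom=6−2·16/71=394/71; d'=(36−2·-68/71)/(394/71)=1346/197
row 4: denom=4−1·71/394=1505/394; d'=(-42−1·1346/197)/(1505/394)=-3848/301
back: M4=-3848/301
back: M3=1346/197−71/394·-3848/301=2750/301
back: M2=-68/71−16/71·2750/301=-908/301
back: M1=-5/2−3/8·-908/301=-412/301
M: M0=0, M1=-412/301, M2=-908/301, M3=2750/301, M4=-3848/301, M5=0
seg 0: a=-1, c=M0/2=0, d=(M1−M0)/(6·1)=-206/903, b=Δ0−h0·(2M0+M1)/6=3818/903
seg 1: a=3, c=M1/2=-206/301, d=(M2−M1)/(6·3)=-248/2709, b=Δ1−h1·(2M1+M2)/6=3200/903
seg 2: a=5, c=M2/2=-454/301, d=(M3−M2)/(6·2)=1829/1806, b=Δ2−h2·(2M2+M3)/6=-2740/903
seg 3: a=1, c=M3/2=1375/301, d=(M4−M3)/(6·1)=-3299/903, b=Δ3−h3·(2M3+M4)/6=398/129
seg 4: a=5, c=M4/2=-1924/301, d=(M5−M4)/(6·1)=1924/903, b=Δ4−h4·(2M4+M5)/6=1139/903
t_q=9/2 → seg 2, τ=1/2; S=5+-2740/903·τ+-454/301·τ²+1829/1806·τ³=15567/4816

  seg 0: a=-1 b=3818/903 c=0 d=-206/903
  seg 1: a=3 b=3200/903 c=-206/301 d=-248/2709
  seg 2: a=5 b=-2740/903 c=-454/301 d=1829/1806
  seg 3: a=1 b=398/129 c=1375/301 d=-3299/903
  seg 4: a=5 b=1139/903 c=-1924/301 d=1924/903
S(9/2) = 15567/4816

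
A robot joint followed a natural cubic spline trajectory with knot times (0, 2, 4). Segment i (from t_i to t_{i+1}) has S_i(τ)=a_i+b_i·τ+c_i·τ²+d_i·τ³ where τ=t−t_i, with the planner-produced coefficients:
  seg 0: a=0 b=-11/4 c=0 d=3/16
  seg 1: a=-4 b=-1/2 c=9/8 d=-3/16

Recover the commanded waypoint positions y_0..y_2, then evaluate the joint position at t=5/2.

y_0=0 y_1=-4 y_2=-2
S(5/2) = -511/128

y_0 = S_0(0) = a_0 = 0
y_1 = S_1(0) = a_1 = -4
y_2 = S_1(2) = -2
t_q=5/2 is in segment 1 (τ=1/2); S_1(τ)=-511/128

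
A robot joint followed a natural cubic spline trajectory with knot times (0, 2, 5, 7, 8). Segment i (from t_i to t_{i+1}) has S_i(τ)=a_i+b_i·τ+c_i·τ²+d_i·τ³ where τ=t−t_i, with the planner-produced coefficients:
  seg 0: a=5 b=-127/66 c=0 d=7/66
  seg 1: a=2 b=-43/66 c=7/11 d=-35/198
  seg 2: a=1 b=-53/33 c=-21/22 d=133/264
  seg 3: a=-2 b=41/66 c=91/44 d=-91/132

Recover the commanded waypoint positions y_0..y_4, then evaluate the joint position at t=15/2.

y_0=5 y_1=2 y_2=1 y_3=-2 y_4=0
S(15/2) = -443/352

y_0 = S_0(0) = a_0 = 5
y_1 = S_1(0) = a_1 = 2
y_2 = S_2(0) = a_2 = 1
y_3 = S_3(0) = a_3 = -2
y_4 = S_3(1) = 0
t_q=15/2 is in segment 3 (τ=1/2); S_3(τ)=-443/352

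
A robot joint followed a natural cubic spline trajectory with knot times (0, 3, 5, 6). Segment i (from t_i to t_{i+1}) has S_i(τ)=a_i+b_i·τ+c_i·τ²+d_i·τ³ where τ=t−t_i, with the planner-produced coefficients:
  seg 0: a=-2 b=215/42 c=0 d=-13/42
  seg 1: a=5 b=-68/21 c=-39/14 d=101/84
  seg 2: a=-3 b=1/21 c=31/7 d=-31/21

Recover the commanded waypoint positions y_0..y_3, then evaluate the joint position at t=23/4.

y_0 = S_0(0) = a_0 = -2
y_1 = S_1(0) = a_1 = 5
y_2 = S_2(0) = a_2 = -3
y_3 = S_2(1) = 0
t_q=23/4 is in segment 2 (τ=3/4); S_2(τ)=-491/448

y_0=-2 y_1=5 y_2=-3 y_3=0
S(23/4) = -491/448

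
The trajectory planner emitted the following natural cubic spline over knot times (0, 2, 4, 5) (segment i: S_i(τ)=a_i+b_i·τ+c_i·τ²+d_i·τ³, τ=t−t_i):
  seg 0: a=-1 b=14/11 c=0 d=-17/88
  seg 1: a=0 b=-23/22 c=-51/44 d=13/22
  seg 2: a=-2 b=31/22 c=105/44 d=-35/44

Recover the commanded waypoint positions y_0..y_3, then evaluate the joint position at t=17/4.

y_0=-1 y_1=0 y_2=-2 y_3=1
S(17/4) = -4255/2816

y_0 = S_0(0) = a_0 = -1
y_1 = S_1(0) = a_1 = 0
y_2 = S_2(0) = a_2 = -2
y_3 = S_2(1) = 1
t_q=17/4 is in segment 2 (τ=1/4); S_2(τ)=-4255/2816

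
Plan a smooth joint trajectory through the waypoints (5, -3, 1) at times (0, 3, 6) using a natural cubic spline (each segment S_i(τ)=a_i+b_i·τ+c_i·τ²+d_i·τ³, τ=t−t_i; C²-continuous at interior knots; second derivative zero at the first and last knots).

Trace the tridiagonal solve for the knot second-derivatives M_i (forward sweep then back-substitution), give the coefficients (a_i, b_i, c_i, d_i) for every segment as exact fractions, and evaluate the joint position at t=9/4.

  seg 0: a=5 b=-11/3 c=0 d=1/9
  seg 1: a=-3 b=-2/3 c=1 d=-1/9
S(9/4) = -127/64

Δ: Δ0=-8/3, Δ1=4/3
row 1: diag=12, rhs=24; c'=1/4, d'=2
back: M1=2
M: M0=0, M1=2, M2=0
seg 0: a=5, c=M0/2=0, d=(M1−M0)/(6·3)=1/9, b=Δ0−h0·(2M0+M1)/6=-11/3
seg 1: a=-3, c=M1/2=1, d=(M2−M1)/(6·3)=-1/9, b=Δ1−h1·(2M1+M2)/6=-2/3
t_q=9/4 → seg 0, τ=9/4; S=5+-11/3·τ+0·τ²+1/9·τ³=-127/64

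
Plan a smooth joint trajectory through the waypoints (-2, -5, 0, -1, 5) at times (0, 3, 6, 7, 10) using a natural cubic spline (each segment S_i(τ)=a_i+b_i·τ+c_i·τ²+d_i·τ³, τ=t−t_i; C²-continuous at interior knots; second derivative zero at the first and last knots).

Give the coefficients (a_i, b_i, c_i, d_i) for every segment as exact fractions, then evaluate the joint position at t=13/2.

  seg 0: a=-2 b=-469/228 c=0 d=241/2052
  seg 1: a=-5 b=127/114 c=241/228 d=-199/684
  seg 2: a=0 b=-91/228 c=-89/57 d=73/76
  seg 3: a=-1 b=-73/114 c=301/228 d=-301/2052
S(13/2) = -857/1824

Δ: Δ0=-1, Δ1=5/3, Δ2=-1, Δ3=2
row 1: diag=12, rhs=16; c'=1/4, d'=4/3
row 2: denom=8−3·1/4=29/4; d'=(-16−3·4/3)/(29/4)=-80/29
row 3: denom=8−1·4/29=228/29; d'=(18−1·-80/29)/(228/29)=301/114
back: M3=301/114
back: M2=-80/29−4/29·301/114=-178/57
back: M1=4/3−1/4·-178/57=241/114
M: M0=0, M1=241/114, M2=-178/57, M3=301/114, M4=0
seg 0: a=-2, c=M0/2=0, d=(M1−M0)/(6·3)=241/2052, b=Δ0−h0·(2M0+M1)/6=-469/228
seg 1: a=-5, c=M1/2=241/228, d=(M2−M1)/(6·3)=-199/684, b=Δ1−h1·(2M1+M2)/6=127/114
seg 2: a=0, c=M2/2=-89/57, d=(M3−M2)/(6·1)=73/76, b=Δ2−h2·(2M2+M3)/6=-91/228
seg 3: a=-1, c=M3/2=301/228, d=(M4−M3)/(6·3)=-301/2052, b=Δ3−h3·(2M3+M4)/6=-73/114
t_q=13/2 → seg 2, τ=1/2; S=0+-91/228·τ+-89/57·τ²+73/76·τ³=-857/1824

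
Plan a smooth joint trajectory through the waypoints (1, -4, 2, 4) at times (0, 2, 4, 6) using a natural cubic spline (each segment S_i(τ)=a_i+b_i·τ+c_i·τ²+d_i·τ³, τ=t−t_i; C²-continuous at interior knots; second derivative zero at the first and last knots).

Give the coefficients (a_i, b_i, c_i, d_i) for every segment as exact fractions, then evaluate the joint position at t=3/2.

Δ: Δ0=-5/2, Δ1=3, Δ2=1
row 1: diag=8, rhs=33; c'=1/4, d'=33/8
row 2: denom=8−2·1/4=15/2; d'=(-12−2·33/8)/(15/2)=-27/10
back: M2=-27/10
back: M1=33/8−1/4·-27/10=24/5
M: M0=0, M1=24/5, M2=-27/10, M3=0
seg 0: a=1, c=M0/2=0, d=(M1−M0)/(6·2)=2/5, b=Δ0−h0·(2M0+M1)/6=-41/10
seg 1: a=-4, c=M1/2=12/5, d=(M2−M1)/(6·2)=-5/8, b=Δ1−h1·(2M1+M2)/6=7/10
seg 2: a=2, c=M2/2=-27/20, d=(M3−M2)/(6·2)=9/40, b=Δ2−h2·(2M2+M3)/6=14/5
t_q=3/2 → seg 0, τ=3/2; S=1+-41/10·τ+0·τ²+2/5·τ³=-19/5

  seg 0: a=1 b=-41/10 c=0 d=2/5
  seg 1: a=-4 b=7/10 c=12/5 d=-5/8
  seg 2: a=2 b=14/5 c=-27/20 d=9/40
S(3/2) = -19/5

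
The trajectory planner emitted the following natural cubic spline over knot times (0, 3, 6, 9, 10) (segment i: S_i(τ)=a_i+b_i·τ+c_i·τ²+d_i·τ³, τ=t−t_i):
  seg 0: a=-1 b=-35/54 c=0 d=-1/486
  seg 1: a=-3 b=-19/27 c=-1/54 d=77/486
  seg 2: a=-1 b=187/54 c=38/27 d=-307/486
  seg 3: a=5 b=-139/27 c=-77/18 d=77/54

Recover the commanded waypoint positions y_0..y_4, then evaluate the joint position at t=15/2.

y_0 = S_0(0) = a_0 = -1
y_1 = S_1(0) = a_1 = -3
y_2 = S_2(0) = a_2 = -1
y_3 = S_3(0) = a_3 = 5
y_4 = S_3(1) = -3
t_q=15/2 is in segment 2 (τ=3/2); S_2(τ)=251/48

y_0=-1 y_1=-3 y_2=-1 y_3=5 y_4=-3
S(15/2) = 251/48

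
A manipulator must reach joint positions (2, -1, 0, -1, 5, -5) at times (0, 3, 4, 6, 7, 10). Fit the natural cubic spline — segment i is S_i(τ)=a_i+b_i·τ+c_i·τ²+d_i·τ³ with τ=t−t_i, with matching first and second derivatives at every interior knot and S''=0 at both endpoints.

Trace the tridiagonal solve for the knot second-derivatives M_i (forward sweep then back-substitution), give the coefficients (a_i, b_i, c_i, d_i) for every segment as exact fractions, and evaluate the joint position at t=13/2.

Δ: Δ0=-1, Δ1=1, Δ2=-1/2, Δ3=6, Δ4=-10/3
row 1: diag=8, rhs=12; c'=1/8, d'=3/2
row 2: denom=6−1·1/8=47/8; d'=(-9−1·3/2)/(47/8)=-84/47
row 3: denom=6−2·16/47=250/47; d'=(39−2·-84/47)/(250/47)=2001/250
row 4: denom=8−1·47/250=1953/250; d'=(-56−1·2001/250)/(1953/250)=-16001/1953
back: M4=-16001/1953
back: M3=2001/250−47/250·-16001/1953=18640/1953
back: M2=-84/47−16/47·18640/1953=-9836/1953
back: M1=3/2−1/8·-9836/1953=4159/1953
M: M0=0, M1=4159/1953, M2=-9836/1953, M3=18640/1953, M4=-16001/1953, M5=0
seg 0: a=2, c=M0/2=0, d=(M1−M0)/(6·3)=4159/35154, b=Δ0−h0·(2M0+M1)/6=-8065/3906
seg 1: a=-1, c=M1/2=4159/3906, d=(M2−M1)/(6·1)=-1555/1302, b=Δ1−h1·(2M1+M2)/6=2206/1953
seg 2: a=0, c=M2/2=-4918/1953, d=(M3−M2)/(6·2)=113/93, b=Δ2−h2·(2M2+M3)/6=-1265/3906
seg 3: a=-1, c=M3/2=9320/1953, d=(M4−M3)/(6·1)=-1283/434, b=Δ3−h3·(2M3+M4)/6=16343/3906
seg 4: a=5, c=M4/2=-16001/3906, d=(M5−M4)/(6·3)=16001/35154, b=Δ4−h4·(2M4+M5)/6=9491/1953
t_q=13/2 → seg 3, τ=1/2; S=-1+16343/3906·τ+9320/1953·τ²+-1283/434·τ³=8551/4464

  seg 0: a=2 b=-8065/3906 c=0 d=4159/35154
  seg 1: a=-1 b=2206/1953 c=4159/3906 d=-1555/1302
  seg 2: a=0 b=-1265/3906 c=-4918/1953 d=113/93
  seg 3: a=-1 b=16343/3906 c=9320/1953 d=-1283/434
  seg 4: a=5 b=9491/1953 c=-16001/3906 d=16001/35154
S(13/2) = 8551/4464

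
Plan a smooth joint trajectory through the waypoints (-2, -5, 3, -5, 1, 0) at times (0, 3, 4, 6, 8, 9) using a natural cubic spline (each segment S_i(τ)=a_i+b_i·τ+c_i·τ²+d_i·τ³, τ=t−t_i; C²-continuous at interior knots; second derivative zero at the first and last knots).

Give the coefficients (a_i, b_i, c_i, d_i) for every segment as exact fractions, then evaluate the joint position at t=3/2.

  seg 0: a=-2 b=-2560/469 c=0 d=697/1407
  seg 1: a=-5 b=3713/469 c=2091/469 d=-2052/469
  seg 2: a=3 b=1739/469 c=-4065/469 d=645/268
  seg 3: a=-5 b=-976/469 c=5415/938 d=-758/469
  seg 4: a=1 b=758/469 c=-3681/938 d=1227/938
S(3/2) = -31951/3752

Δ: Δ0=-1, Δ1=8, Δ2=-4, Δ3=3, Δ4=-1
row 1: diag=8, rhs=54; c'=1/8, d'=27/4
row 2: denom=6−1·1/8=47/8; d'=(-72−1·27/4)/(47/8)=-630/47
row 3: denom=8−2·16/47=344/47; d'=(42−2·-630/47)/(344/47)=1617/172
row 4: denom=6−2·47/172=469/86; d'=(-24−2·1617/172)/(469/86)=-3681/469
back: M4=-3681/469
back: M3=1617/172−47/172·-3681/469=5415/469
back: M2=-630/47−16/47·5415/469=-8130/469
back: M1=27/4−1/8·-8130/469=4182/469
M: M0=0, M1=4182/469, M2=-8130/469, M3=5415/469, M4=-3681/469, M5=0
seg 0: a=-2, c=M0/2=0, d=(M1−M0)/(6·3)=697/1407, b=Δ0−h0·(2M0+M1)/6=-2560/469
seg 1: a=-5, c=M1/2=2091/469, d=(M2−M1)/(6·1)=-2052/469, b=Δ1−h1·(2M1+M2)/6=3713/469
seg 2: a=3, c=M2/2=-4065/469, d=(M3−M2)/(6·2)=645/268, b=Δ2−h2·(2M2+M3)/6=1739/469
seg 3: a=-5, c=M3/2=5415/938, d=(M4−M3)/(6·2)=-758/469, b=Δ3−h3·(2M3+M4)/6=-976/469
seg 4: a=1, c=M4/2=-3681/938, d=(M5−M4)/(6·1)=1227/938, b=Δ4−h4·(2M4+M5)/6=758/469
t_q=3/2 → seg 0, τ=3/2; S=-2+-2560/469·τ+0·τ²+697/1407·τ³=-31951/3752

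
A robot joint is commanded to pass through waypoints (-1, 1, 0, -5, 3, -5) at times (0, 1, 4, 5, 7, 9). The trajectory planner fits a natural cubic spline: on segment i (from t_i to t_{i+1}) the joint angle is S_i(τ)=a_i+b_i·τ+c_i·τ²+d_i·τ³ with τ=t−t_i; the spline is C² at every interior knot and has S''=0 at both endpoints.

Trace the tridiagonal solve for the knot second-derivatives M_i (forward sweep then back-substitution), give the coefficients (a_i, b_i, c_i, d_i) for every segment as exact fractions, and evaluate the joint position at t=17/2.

  seg 0: a=-1 b=3476/1767 c=0 d=58/1767
  seg 1: a=1 b=3650/1767 c=58/589 d=-529/1767
  seg 2: a=0 b=-9589/1767 c=-1529/589 d=5341/1767
  seg 3: a=-5 b=-2740/1767 c=3812/589 d=-3266/1767
  seg 4: a=3 b=3812/1767 c=-2720/589 d=1360/1767
S(17/2) = -917/589

Δ: Δ0=2, Δ1=-1/3, Δ2=-5, Δ3=4, Δ4=-4
row 1: diag=8, rhs=-14; c'=3/8, d'=-7/4
row 2: denom=8−3·3/8=55/8; d'=(-28−3·-7/4)/(55/8)=-182/55
row 3: denom=6−1·8/55=322/55; d'=(54−1·-182/55)/(322/55)=1576/161
row 4: denom=8−2·55/161=1178/161; d'=(-48−2·1576/161)/(1178/161)=-5440/589
back: M4=-5440/589
back: M3=1576/161−55/161·-5440/589=7624/589
back: M2=-182/55−8/55·7624/589=-3058/589
back: M1=-7/4−3/8·-3058/589=116/589
M: M0=0, M1=116/589, M2=-3058/589, M3=7624/589, M4=-5440/589, M5=0
seg 0: a=-1, c=M0/2=0, d=(M1−M0)/(6·1)=58/1767, b=Δ0−h0·(2M0+M1)/6=3476/1767
seg 1: a=1, c=M1/2=58/589, d=(M2−M1)/(6·3)=-529/1767, b=Δ1−h1·(2M1+M2)/6=3650/1767
seg 2: a=0, c=M2/2=-1529/589, d=(M3−M2)/(6·1)=5341/1767, b=Δ2−h2·(2M2+M3)/6=-9589/1767
seg 3: a=-5, c=M3/2=3812/589, d=(M4−M3)/(6·2)=-3266/1767, b=Δ3−h3·(2M3+M4)/6=-2740/1767
seg 4: a=3, c=M4/2=-2720/589, d=(M5−M4)/(6·2)=1360/1767, b=Δ4−h4·(2M4+M5)/6=3812/1767
t_q=17/2 → seg 4, τ=3/2; S=3+3812/1767·τ+-2720/589·τ²+1360/1767·τ³=-917/589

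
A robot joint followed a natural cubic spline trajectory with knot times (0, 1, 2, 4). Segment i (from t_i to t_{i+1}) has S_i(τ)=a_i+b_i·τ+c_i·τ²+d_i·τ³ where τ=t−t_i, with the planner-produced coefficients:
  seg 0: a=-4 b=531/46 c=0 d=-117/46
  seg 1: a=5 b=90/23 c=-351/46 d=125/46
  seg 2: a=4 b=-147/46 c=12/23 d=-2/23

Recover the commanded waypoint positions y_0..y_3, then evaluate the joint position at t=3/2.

y_0 = S_0(0) = a_0 = -4
y_1 = S_1(0) = a_1 = 5
y_2 = S_2(0) = a_2 = 4
y_3 = S_2(2) = -1
t_q=3/2 is in segment 1 (τ=1/2); S_1(τ)=1983/368

y_0=-4 y_1=5 y_2=4 y_3=-1
S(3/2) = 1983/368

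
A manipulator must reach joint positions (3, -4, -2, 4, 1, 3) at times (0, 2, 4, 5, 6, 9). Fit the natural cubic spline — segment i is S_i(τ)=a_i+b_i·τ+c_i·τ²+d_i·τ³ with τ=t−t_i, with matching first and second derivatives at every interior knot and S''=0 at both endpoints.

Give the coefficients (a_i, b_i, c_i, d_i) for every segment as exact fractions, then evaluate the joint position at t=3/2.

Δ: Δ0=-7/2, Δ1=1, Δ2=6, Δ3=-3, Δ4=2/3
row 1: diag=8, rhs=27; c'=1/4, d'=27/8
row 2: denom=6−2·1/4=11/2; d'=(30−2·27/8)/(11/2)=93/22
row 3: denom=4−1·2/11=42/11; d'=(-54−1·93/22)/(42/11)=-61/4
row 4: denom=8−1·11/42=325/42; d'=(22−1·-61/4)/(325/42)=3129/650
back: M4=3129/650
back: M3=-61/4−11/42·3129/650=-5366/325
back: M2=93/22−2/11·-5366/325=4699/650
back: M1=27/8−1/4·4699/650=1019/650
M: M0=0, M1=1019/650, M2=4699/650, M3=-5366/325, M4=3129/650, M5=0
seg 0: a=3, c=M0/2=0, d=(M1−M0)/(6·2)=1019/7800, b=Δ0−h0·(2M0+M1)/6=-3922/975
seg 1: a=-4, c=M1/2=1019/1300, d=(M2−M1)/(6·2)=92/195, b=Δ1−h1·(2M1+M2)/6=-4787/1950
seg 2: a=-2, c=M2/2=4699/1300, d=(M3−M2)/(6·1)=-1187/300, b=Δ2−h2·(2M2+M3)/6=12367/1950
seg 3: a=4, c=M3/2=-2683/325, d=(M4−M3)/(6·1)=13861/3900, b=Δ3−h3·(2M3+M4)/6=1327/780
seg 4: a=1, c=M4/2=3129/1300, d=(M5−M4)/(6·3)=-1043/3900, b=Δ4−h4·(2M4+M5)/6=-8087/1950
t_q=3/2 → seg 0, τ=3/2; S=3+-3922/975·τ+0·τ²+1019/7800·τ³=-53933/20800

  seg 0: a=3 b=-3922/975 c=0 d=1019/7800
  seg 1: a=-4 b=-4787/1950 c=1019/1300 d=92/195
  seg 2: a=-2 b=12367/1950 c=4699/1300 d=-1187/300
  seg 3: a=4 b=1327/780 c=-2683/325 d=13861/3900
  seg 4: a=1 b=-8087/1950 c=3129/1300 d=-1043/3900
S(3/2) = -53933/20800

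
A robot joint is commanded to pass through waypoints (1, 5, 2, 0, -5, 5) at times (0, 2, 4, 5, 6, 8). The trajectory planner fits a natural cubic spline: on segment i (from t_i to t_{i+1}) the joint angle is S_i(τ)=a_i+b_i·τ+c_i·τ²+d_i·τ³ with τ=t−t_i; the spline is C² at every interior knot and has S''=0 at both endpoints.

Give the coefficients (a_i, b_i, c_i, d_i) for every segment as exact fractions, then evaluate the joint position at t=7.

  seg 0: a=1 b=1459/482 c=0 d=-495/1928
  seg 1: a=5 b=-13/241 c=-1485/964 d=197/482
  seg 2: a=2 b=-316/241 c=879/964 d=-1543/964
  seg 3: a=0 b=-4135/964 c=-1875/482 d=3065/964
  seg 4: a=-5 b=-610/241 c=5445/964 d=-1815/1928
S(7) = -5445/1928

Δ: Δ0=2, Δ1=-3/2, Δ2=-2, Δ3=-5, Δ4=5
row 1: diag=8, rhs=-21; c'=1/4, d'=-21/8
row 2: denom=6−2·1/4=11/2; d'=(-3−2·-21/8)/(11/2)=9/22
row 3: denom=4−1·2/11=42/11; d'=(-18−1·9/22)/(42/11)=-135/28
row 4: denom=6−1·11/42=241/42; d'=(60−1·-135/28)/(241/42)=5445/482
back: M4=5445/482
back: M3=-135/28−11/42·5445/482=-1875/241
back: M2=9/22−2/11·-1875/241=879/482
back: M1=-21/8−1/4·879/482=-1485/482
M: M0=0, M1=-1485/482, M2=879/482, M3=-1875/241, M4=5445/482, M5=0
seg 0: a=1, c=M0/2=0, d=(M1−M0)/(6·2)=-495/1928, b=Δ0−h0·(2M0+M1)/6=1459/482
seg 1: a=5, c=M1/2=-1485/964, d=(M2−M1)/(6·2)=197/482, b=Δ1−h1·(2M1+M2)/6=-13/241
seg 2: a=2, c=M2/2=879/964, d=(M3−M2)/(6·1)=-1543/964, b=Δ2−h2·(2M2+M3)/6=-316/241
seg 3: a=0, c=M3/2=-1875/482, d=(M4−M3)/(6·1)=3065/964, b=Δ3−h3·(2M3+M4)/6=-4135/964
seg 4: a=-5, c=M4/2=5445/964, d=(M5−M4)/(6·2)=-1815/1928, b=Δ4−h4·(2M4+M5)/6=-610/241
t_q=7 → seg 4, τ=1; S=-5+-610/241·τ+5445/964·τ²+-1815/1928·τ³=-5445/1928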